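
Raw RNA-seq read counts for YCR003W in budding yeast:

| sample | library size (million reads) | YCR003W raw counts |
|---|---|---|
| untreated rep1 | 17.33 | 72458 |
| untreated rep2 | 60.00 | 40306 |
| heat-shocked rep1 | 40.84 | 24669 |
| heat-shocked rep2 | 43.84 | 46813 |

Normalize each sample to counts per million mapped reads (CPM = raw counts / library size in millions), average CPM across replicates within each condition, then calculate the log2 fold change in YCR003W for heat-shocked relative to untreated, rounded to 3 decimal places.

CPM(untreated rep1) = 72458 / 17.33 = 4181.0733
CPM(untreated rep2) = 40306 / 60.00 = 671.7667
CPM(heat-shocked rep1) = 24669 / 40.84 = 604.0402
CPM(heat-shocked rep2) = 46813 / 43.84 = 1067.8148
mean CPM(untreated) = 2426.4200; mean CPM(heat-shocked) = 835.9275
Fold change = 835.9275 / 2426.4200 = 0.34451
log2(0.34451) = -1.5374

-1.537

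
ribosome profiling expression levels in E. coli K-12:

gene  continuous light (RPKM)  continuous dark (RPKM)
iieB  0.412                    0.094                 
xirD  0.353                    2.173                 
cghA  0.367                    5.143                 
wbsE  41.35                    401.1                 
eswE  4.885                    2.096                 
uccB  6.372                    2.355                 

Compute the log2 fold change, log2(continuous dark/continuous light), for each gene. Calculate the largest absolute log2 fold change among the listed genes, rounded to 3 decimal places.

log2(0.094/0.412) = -2.132  (iieB)
log2(2.173/0.353) = 2.622  (xirD)
log2(5.143/0.367) = 3.809  (cghA)
log2(401.1/41.35) = 3.278  (wbsE)
log2(2.096/4.885) = -1.221  (eswE)
log2(2.355/6.372) = -1.436  (uccB)
The largest magnitude belongs to cghA.

3.809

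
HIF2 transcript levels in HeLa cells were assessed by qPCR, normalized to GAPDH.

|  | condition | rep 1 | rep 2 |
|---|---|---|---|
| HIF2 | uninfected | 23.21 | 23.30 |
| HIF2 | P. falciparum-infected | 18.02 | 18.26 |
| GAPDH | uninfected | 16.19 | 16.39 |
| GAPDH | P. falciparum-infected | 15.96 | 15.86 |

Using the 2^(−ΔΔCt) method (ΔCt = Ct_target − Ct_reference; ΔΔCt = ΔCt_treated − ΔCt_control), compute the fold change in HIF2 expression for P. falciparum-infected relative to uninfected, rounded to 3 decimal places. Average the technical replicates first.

26.630

Mean Ct: HIF2 uninfected 23.255; HIF2 P. falciparum-infected 18.140; GAPDH uninfected 16.290; GAPDH P. falciparum-infected 15.910
ΔCt(uninfected) = 23.255 − 16.290 = 6.965
ΔCt(P. falciparum-infected) = 18.140 − 15.910 = 2.230
ΔΔCt = 2.230 − 6.965 = -4.735
Fold change = 2^(−(-4.735)) = 2^4.735 = 26.6304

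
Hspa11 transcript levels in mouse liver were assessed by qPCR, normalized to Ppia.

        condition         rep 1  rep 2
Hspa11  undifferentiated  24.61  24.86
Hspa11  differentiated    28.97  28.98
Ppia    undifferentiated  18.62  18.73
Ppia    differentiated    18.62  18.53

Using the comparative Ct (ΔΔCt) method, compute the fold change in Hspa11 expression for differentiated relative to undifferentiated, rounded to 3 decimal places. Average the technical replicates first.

0.049

Mean Ct: Hspa11 undifferentiated 24.735; Hspa11 differentiated 28.975; Ppia undifferentiated 18.675; Ppia differentiated 18.575
ΔCt(undifferentiated) = 24.735 − 18.675 = 6.060
ΔCt(differentiated) = 28.975 − 18.575 = 10.400
ΔΔCt = 10.400 − 6.060 = 4.340
Fold change = 2^(−4.340) = 0.0494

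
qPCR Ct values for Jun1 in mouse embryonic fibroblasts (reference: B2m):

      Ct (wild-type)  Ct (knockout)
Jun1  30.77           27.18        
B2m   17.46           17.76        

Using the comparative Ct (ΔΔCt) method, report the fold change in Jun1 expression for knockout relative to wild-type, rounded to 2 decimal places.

ΔCt(wild-type) = 30.770 − 17.460 = 13.310
ΔCt(knockout) = 27.180 − 17.760 = 9.420
ΔΔCt = 9.420 − 13.310 = -3.890
Fold change = 2^(−(-3.890)) = 2^3.890 = 14.825

14.83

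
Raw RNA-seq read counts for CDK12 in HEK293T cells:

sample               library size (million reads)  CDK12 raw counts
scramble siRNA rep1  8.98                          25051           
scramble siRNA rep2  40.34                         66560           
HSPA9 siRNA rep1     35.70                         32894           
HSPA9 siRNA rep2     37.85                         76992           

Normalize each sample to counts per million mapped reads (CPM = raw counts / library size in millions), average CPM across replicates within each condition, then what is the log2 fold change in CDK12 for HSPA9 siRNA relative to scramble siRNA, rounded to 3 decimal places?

-0.587

CPM(scramble siRNA rep1) = 25051 / 8.98 = 2789.6437
CPM(scramble siRNA rep2) = 66560 / 40.34 = 1649.9752
CPM(HSPA9 siRNA rep1) = 32894 / 35.70 = 921.4006
CPM(HSPA9 siRNA rep2) = 76992 / 37.85 = 2034.1347
mean CPM(scramble siRNA) = 2219.8094; mean CPM(HSPA9 siRNA) = 1477.7677
Fold change = 1477.7677 / 2219.8094 = 0.66572
log2(0.66572) = -0.5870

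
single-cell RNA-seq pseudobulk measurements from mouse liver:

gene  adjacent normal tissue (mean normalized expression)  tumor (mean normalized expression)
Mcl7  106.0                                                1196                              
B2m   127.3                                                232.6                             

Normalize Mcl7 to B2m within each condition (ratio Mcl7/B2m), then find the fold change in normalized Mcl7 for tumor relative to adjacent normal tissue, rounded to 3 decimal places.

6.175

Mcl7/B2m (adjacent normal tissue) = 106.0 / 127.3 = 0.83268
Mcl7/B2m (tumor) = 1196 / 232.6 = 5.1419
Fold change = 5.1419 / 0.83268 = 6.1751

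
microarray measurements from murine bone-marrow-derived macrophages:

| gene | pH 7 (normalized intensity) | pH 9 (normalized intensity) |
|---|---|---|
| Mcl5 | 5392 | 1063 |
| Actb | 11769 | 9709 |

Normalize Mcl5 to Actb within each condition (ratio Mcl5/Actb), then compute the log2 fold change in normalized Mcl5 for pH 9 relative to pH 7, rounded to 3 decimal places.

Mcl5/Actb (pH 7) = 5392 / 11769 = 0.45815
Mcl5/Actb (pH 9) = 1063 / 9709 = 0.10949
Fold change = 0.10949 / 0.45815 = 0.2390
log2(0.2390) = -2.0651

-2.065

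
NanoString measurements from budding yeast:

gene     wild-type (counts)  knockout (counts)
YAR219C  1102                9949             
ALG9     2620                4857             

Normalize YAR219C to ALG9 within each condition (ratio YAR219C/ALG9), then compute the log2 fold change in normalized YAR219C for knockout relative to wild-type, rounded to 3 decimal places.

2.284

YAR219C/ALG9 (wild-type) = 1102 / 2620 = 0.42061
YAR219C/ALG9 (knockout) = 9949 / 4857 = 2.0484
Fold change = 2.0484 / 0.42061 = 4.8700
log2(4.8700) = 2.2839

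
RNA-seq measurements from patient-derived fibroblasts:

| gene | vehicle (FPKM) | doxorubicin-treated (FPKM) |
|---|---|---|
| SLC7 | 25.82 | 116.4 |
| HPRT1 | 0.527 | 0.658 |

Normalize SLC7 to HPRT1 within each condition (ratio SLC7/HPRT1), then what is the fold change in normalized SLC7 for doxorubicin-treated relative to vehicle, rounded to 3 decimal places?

3.611

SLC7/HPRT1 (vehicle) = 25.82 / 0.527 = 48.994
SLC7/HPRT1 (doxorubicin-treated) = 116.4 / 0.658 = 176.9
Fold change = 176.9 / 48.994 = 3.6106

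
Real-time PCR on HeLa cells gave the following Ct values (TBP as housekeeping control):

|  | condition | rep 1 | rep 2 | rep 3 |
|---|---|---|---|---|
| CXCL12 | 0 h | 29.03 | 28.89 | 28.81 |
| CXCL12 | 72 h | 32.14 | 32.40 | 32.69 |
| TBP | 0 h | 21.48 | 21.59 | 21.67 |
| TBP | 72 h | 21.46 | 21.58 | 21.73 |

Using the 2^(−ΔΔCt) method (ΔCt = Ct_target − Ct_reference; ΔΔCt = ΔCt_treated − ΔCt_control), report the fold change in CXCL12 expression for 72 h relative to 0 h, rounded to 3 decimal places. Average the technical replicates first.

0.089

Mean Ct: CXCL12 0 h 28.910; CXCL12 72 h 32.410; TBP 0 h 21.580; TBP 72 h 21.590
ΔCt(0 h) = 28.910 − 21.580 = 7.330
ΔCt(72 h) = 32.410 − 21.590 = 10.820
ΔΔCt = 10.820 − 7.330 = 3.490
Fold change = 2^(−3.490) = 0.0890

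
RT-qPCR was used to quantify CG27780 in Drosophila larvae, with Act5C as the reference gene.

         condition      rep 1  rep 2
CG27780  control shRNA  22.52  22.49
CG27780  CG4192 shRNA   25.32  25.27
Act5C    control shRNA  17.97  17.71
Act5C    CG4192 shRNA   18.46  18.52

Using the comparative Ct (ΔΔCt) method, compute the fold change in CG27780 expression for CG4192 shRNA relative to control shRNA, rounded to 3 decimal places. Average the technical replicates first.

Mean Ct: CG27780 control shRNA 22.505; CG27780 CG4192 shRNA 25.295; Act5C control shRNA 17.840; Act5C CG4192 shRNA 18.490
ΔCt(control shRNA) = 22.505 − 17.840 = 4.665
ΔCt(CG4192 shRNA) = 25.295 − 18.490 = 6.805
ΔΔCt = 6.805 − 4.665 = 2.140
Fold change = 2^(−2.140) = 0.2269

0.227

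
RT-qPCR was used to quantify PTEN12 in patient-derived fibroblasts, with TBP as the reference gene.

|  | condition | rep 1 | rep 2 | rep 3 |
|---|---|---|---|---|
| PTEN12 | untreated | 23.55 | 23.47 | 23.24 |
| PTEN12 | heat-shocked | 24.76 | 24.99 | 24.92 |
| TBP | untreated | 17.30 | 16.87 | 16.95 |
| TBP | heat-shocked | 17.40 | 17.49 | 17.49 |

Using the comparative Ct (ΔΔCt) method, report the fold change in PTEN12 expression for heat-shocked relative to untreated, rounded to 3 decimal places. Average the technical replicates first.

Mean Ct: PTEN12 untreated 23.420; PTEN12 heat-shocked 24.890; TBP untreated 17.040; TBP heat-shocked 17.460
ΔCt(untreated) = 23.420 − 17.040 = 6.380
ΔCt(heat-shocked) = 24.890 − 17.460 = 7.430
ΔΔCt = 7.430 − 6.380 = 1.050
Fold change = 2^(−1.050) = 0.4830

0.483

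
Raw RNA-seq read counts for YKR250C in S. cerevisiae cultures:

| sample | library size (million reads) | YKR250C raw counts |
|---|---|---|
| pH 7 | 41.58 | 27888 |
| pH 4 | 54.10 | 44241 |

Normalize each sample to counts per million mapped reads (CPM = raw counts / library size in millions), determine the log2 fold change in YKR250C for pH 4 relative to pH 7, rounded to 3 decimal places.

CPM(pH 7) = 27888 / 41.58 = 670.7071
CPM(pH 4) = 44241 / 54.10 = 817.7634
Fold change = 817.7634 / 670.7071 = 1.21926
log2(1.21926) = 0.2860

0.286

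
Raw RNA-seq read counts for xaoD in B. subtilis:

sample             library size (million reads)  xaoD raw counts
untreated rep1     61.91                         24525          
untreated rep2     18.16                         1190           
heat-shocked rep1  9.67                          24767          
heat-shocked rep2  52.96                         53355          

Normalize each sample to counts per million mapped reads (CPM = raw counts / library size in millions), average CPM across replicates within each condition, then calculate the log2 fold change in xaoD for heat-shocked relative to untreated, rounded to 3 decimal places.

2.950

CPM(untreated rep1) = 24525 / 61.91 = 396.1396
CPM(untreated rep2) = 1190 / 18.16 = 65.5286
CPM(heat-shocked rep1) = 24767 / 9.67 = 2561.2203
CPM(heat-shocked rep2) = 53355 / 52.96 = 1007.4585
mean CPM(untreated) = 230.8341; mean CPM(heat-shocked) = 1784.3394
Fold change = 1784.3394 / 230.8341 = 7.72996
log2(7.72996) = 2.9505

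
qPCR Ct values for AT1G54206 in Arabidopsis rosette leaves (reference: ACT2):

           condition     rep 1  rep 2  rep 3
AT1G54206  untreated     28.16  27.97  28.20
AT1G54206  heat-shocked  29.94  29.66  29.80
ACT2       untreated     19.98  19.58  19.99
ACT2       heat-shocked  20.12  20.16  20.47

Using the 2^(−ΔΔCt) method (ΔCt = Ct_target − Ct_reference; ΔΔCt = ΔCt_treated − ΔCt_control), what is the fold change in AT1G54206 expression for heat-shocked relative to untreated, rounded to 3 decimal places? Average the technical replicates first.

Mean Ct: AT1G54206 untreated 28.110; AT1G54206 heat-shocked 29.800; ACT2 untreated 19.850; ACT2 heat-shocked 20.250
ΔCt(untreated) = 28.110 − 19.850 = 8.260
ΔCt(heat-shocked) = 29.800 − 20.250 = 9.550
ΔΔCt = 9.550 − 8.260 = 1.290
Fold change = 2^(−1.290) = 0.4090

0.409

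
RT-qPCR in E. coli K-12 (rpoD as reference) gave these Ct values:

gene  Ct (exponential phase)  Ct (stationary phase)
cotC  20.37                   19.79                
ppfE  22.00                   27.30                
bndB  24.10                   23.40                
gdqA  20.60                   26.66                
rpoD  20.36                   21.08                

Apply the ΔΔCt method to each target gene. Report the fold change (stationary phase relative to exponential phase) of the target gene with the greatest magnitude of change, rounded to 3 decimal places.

0.025

cotC: ΔΔCt = (19.79−21.08) − (20.37−20.36) = -1.29 − 0.01 = -1.30; fold change = 2^1.30 = 2.462
ppfE: ΔΔCt = (27.30−21.08) − (22.00−20.36) = 6.22 − 1.64 = 4.58; fold change = 2^-4.58 = 0.042
bndB: ΔΔCt = (23.40−21.08) − (24.10−20.36) = 2.32 − 3.74 = -1.42; fold change = 2^1.42 = 2.676
gdqA: ΔΔCt = (26.66−21.08) − (20.60−20.36) = 5.58 − 0.24 = 5.34; fold change = 2^-5.34 = 0.025
gdqA has the largest |ΔΔCt| = 5.34.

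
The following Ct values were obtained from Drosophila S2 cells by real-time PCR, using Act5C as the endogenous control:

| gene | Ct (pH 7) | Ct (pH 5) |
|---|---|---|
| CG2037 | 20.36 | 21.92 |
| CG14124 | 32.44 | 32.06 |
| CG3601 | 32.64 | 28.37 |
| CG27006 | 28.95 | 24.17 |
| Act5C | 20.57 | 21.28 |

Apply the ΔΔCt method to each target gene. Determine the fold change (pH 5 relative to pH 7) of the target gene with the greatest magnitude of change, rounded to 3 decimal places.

44.942

CG2037: ΔΔCt = (21.92−21.28) − (20.36−20.57) = 0.64 − (-0.21) = 0.85; fold change = 2^-0.85 = 0.555
CG14124: ΔΔCt = (32.06−21.28) − (32.44−20.57) = 10.78 − 11.87 = -1.09; fold change = 2^1.09 = 2.129
CG3601: ΔΔCt = (28.37−21.28) − (32.64−20.57) = 7.09 − 12.07 = -4.98; fold change = 2^4.98 = 31.559
CG27006: ΔΔCt = (24.17−21.28) − (28.95−20.57) = 2.89 − 8.38 = -5.49; fold change = 2^5.49 = 44.942
CG27006 has the largest |ΔΔCt| = 5.49.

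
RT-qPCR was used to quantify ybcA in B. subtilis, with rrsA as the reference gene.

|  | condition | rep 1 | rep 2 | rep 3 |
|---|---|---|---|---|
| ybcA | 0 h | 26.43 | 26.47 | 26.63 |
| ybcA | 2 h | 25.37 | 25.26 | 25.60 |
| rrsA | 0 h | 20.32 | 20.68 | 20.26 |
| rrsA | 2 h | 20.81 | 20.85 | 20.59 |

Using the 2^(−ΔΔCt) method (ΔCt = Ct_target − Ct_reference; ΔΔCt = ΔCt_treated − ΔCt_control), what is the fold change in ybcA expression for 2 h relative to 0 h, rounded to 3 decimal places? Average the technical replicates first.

2.694

Mean Ct: ybcA 0 h 26.510; ybcA 2 h 25.410; rrsA 0 h 20.420; rrsA 2 h 20.750
ΔCt(0 h) = 26.510 − 20.420 = 6.090
ΔCt(2 h) = 25.410 − 20.750 = 4.660
ΔΔCt = 4.660 − 6.090 = -1.430
Fold change = 2^(−(-1.430)) = 2^1.430 = 2.6945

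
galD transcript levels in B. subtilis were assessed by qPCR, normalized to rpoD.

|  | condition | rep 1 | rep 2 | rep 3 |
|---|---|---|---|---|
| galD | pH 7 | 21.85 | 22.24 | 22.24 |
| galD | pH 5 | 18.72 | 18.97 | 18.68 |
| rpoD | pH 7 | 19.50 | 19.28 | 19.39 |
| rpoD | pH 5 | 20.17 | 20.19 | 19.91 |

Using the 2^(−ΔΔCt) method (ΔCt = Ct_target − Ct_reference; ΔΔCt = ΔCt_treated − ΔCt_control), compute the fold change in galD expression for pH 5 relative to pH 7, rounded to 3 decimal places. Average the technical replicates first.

16.223

Mean Ct: galD pH 7 22.110; galD pH 5 18.790; rpoD pH 7 19.390; rpoD pH 5 20.090
ΔCt(pH 7) = 22.110 − 19.390 = 2.720
ΔCt(pH 5) = 18.790 − 20.090 = -1.300
ΔΔCt = -1.300 − 2.720 = -4.020
Fold change = 2^(−(-4.020)) = 2^4.020 = 16.2234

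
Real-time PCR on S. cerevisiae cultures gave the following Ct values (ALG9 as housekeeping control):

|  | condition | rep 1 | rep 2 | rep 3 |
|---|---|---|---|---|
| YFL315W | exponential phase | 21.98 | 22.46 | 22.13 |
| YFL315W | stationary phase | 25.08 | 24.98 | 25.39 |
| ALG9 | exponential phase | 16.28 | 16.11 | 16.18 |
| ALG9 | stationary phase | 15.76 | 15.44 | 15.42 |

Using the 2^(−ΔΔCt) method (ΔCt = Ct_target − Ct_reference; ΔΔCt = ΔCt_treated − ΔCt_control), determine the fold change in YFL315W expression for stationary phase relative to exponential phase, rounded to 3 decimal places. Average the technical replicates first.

Mean Ct: YFL315W exponential phase 22.190; YFL315W stationary phase 25.150; ALG9 exponential phase 16.190; ALG9 stationary phase 15.540
ΔCt(exponential phase) = 22.190 − 16.190 = 6.000
ΔCt(stationary phase) = 25.150 − 15.540 = 9.610
ΔΔCt = 9.610 − 6.000 = 3.610
Fold change = 2^(−3.610) = 0.0819

0.082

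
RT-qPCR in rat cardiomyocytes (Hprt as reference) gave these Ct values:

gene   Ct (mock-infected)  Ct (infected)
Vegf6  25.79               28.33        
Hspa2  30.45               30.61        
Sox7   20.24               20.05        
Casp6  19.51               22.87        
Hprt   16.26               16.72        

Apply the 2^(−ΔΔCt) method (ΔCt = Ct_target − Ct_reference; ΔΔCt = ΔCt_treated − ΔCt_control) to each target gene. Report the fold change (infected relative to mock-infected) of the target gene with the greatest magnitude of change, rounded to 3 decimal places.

Vegf6: ΔΔCt = (28.33−16.72) − (25.79−16.26) = 11.61 − 9.53 = 2.08; fold change = 2^-2.08 = 0.237
Hspa2: ΔΔCt = (30.61−16.72) − (30.45−16.26) = 13.89 − 14.19 = -0.30; fold change = 2^0.30 = 1.231
Sox7: ΔΔCt = (20.05−16.72) − (20.24−16.26) = 3.33 − 3.98 = -0.65; fold change = 2^0.65 = 1.569
Casp6: ΔΔCt = (22.87−16.72) − (19.51−16.26) = 6.15 − 3.25 = 2.90; fold change = 2^-2.90 = 0.134
Casp6 has the largest |ΔΔCt| = 2.90.

0.134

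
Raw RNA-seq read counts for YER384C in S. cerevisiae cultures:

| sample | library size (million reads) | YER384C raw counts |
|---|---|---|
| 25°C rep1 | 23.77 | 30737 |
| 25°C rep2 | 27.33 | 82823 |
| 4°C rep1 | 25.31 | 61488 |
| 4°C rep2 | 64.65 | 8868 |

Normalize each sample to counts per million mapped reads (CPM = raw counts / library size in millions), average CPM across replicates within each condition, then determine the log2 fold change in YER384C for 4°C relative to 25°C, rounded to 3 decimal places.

-0.752

CPM(25°C rep1) = 30737 / 23.77 = 1293.1005
CPM(25°C rep2) = 82823 / 27.33 = 3030.4793
CPM(4°C rep1) = 61488 / 25.31 = 2429.3955
CPM(4°C rep2) = 8868 / 64.65 = 137.1694
mean CPM(25°C) = 2161.7899; mean CPM(4°C) = 1283.2824
Fold change = 1283.2824 / 2161.7899 = 0.59362
log2(0.59362) = -0.7524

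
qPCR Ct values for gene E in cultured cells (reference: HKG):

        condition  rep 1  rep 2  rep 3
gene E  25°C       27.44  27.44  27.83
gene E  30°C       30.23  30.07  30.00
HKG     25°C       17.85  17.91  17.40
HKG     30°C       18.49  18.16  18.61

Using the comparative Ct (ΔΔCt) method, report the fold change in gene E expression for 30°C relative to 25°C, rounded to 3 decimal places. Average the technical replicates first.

0.281

Mean Ct: gene E 25°C 27.570; gene E 30°C 30.100; HKG 25°C 17.720; HKG 30°C 18.420
ΔCt(25°C) = 27.570 − 17.720 = 9.850
ΔCt(30°C) = 30.100 − 18.420 = 11.680
ΔΔCt = 11.680 − 9.850 = 1.830
Fold change = 2^(−1.830) = 0.2813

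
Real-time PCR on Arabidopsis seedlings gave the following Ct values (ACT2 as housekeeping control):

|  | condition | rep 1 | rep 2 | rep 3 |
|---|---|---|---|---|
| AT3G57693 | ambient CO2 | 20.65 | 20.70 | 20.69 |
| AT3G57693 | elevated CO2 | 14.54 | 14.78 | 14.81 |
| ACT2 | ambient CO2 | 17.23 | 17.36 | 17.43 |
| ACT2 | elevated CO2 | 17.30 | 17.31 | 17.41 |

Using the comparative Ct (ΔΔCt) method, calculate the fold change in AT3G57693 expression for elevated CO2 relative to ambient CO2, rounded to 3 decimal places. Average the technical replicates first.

62.683

Mean Ct: AT3G57693 ambient CO2 20.680; AT3G57693 elevated CO2 14.710; ACT2 ambient CO2 17.340; ACT2 elevated CO2 17.340
ΔCt(ambient CO2) = 20.680 − 17.340 = 3.340
ΔCt(elevated CO2) = 14.710 − 17.340 = -2.630
ΔΔCt = -2.630 − 3.340 = -5.970
Fold change = 2^(−(-5.970)) = 2^5.970 = 62.6829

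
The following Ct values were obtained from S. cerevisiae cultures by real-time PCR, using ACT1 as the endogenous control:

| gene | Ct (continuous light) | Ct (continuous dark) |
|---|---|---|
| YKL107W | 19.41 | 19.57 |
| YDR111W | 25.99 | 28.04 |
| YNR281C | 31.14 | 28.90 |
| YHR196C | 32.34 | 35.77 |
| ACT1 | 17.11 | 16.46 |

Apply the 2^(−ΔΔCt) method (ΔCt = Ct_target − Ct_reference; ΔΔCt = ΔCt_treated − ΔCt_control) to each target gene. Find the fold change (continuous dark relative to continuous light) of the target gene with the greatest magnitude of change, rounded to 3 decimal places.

YKL107W: ΔΔCt = (19.57−16.46) − (19.41−17.11) = 3.11 − 2.30 = 0.81; fold change = 2^-0.81 = 0.570
YDR111W: ΔΔCt = (28.04−16.46) − (25.99−17.11) = 11.58 − 8.88 = 2.70; fold change = 2^-2.70 = 0.154
YNR281C: ΔΔCt = (28.90−16.46) − (31.14−17.11) = 12.44 − 14.03 = -1.59; fold change = 2^1.59 = 3.010
YHR196C: ΔΔCt = (35.77−16.46) − (32.34−17.11) = 19.31 − 15.23 = 4.08; fold change = 2^-4.08 = 0.059
YHR196C has the largest |ΔΔCt| = 4.08.

0.059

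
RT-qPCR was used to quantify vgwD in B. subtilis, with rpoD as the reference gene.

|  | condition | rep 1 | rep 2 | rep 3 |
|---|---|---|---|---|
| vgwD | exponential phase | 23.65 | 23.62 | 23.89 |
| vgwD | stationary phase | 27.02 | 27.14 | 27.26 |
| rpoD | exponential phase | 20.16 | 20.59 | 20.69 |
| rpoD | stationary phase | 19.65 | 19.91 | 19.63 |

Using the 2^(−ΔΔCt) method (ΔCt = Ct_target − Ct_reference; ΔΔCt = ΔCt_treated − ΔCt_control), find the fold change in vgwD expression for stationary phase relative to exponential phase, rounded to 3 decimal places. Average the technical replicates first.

0.056

Mean Ct: vgwD exponential phase 23.720; vgwD stationary phase 27.140; rpoD exponential phase 20.480; rpoD stationary phase 19.730
ΔCt(exponential phase) = 23.720 − 20.480 = 3.240
ΔCt(stationary phase) = 27.140 − 19.730 = 7.410
ΔΔCt = 7.410 − 3.240 = 4.170
Fold change = 2^(−4.170) = 0.0556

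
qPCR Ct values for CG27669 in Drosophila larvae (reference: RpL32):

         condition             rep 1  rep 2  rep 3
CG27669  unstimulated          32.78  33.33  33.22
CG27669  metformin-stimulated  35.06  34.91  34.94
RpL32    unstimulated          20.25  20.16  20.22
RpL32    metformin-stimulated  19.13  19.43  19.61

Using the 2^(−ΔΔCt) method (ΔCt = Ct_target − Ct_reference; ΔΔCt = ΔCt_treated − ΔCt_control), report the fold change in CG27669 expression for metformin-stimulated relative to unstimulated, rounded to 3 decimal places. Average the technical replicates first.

0.156

Mean Ct: CG27669 unstimulated 33.110; CG27669 metformin-stimulated 34.970; RpL32 unstimulated 20.210; RpL32 metformin-stimulated 19.390
ΔCt(unstimulated) = 33.110 − 20.210 = 12.900
ΔCt(metformin-stimulated) = 34.970 − 19.390 = 15.580
ΔΔCt = 15.580 − 12.900 = 2.680
Fold change = 2^(−2.680) = 0.1560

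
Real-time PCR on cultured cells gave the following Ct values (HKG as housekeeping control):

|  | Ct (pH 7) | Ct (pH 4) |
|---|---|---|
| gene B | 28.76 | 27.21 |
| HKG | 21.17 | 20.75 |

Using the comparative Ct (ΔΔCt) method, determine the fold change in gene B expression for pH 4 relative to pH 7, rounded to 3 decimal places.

2.189

ΔCt(pH 7) = 28.760 − 21.170 = 7.590
ΔCt(pH 4) = 27.210 − 20.750 = 6.460
ΔΔCt = 6.460 − 7.590 = -1.130
Fold change = 2^(−(-1.130)) = 2^1.130 = 2.1886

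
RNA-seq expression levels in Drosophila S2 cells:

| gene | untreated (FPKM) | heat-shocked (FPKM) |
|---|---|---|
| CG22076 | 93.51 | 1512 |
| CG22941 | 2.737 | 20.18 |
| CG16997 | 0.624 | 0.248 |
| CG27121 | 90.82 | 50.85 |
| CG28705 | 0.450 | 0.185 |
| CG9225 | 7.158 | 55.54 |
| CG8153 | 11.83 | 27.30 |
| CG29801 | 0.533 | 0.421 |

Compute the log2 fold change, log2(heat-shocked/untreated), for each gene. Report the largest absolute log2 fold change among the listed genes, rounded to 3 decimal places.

log2(1512/93.51) = 4.015  (CG22076)
log2(20.18/2.737) = 2.882  (CG22941)
log2(0.248/0.624) = -1.331  (CG16997)
log2(50.85/90.82) = -0.837  (CG27121)
log2(0.185/0.450) = -1.282  (CG28705)
log2(55.54/7.158) = 2.956  (CG9225)
log2(27.30/11.83) = 1.206  (CG8153)
log2(0.421/0.533) = -0.340  (CG29801)
The largest magnitude belongs to CG22076.

4.015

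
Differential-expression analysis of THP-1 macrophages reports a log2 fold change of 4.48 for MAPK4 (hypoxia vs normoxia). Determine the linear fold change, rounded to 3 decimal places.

Fold change = 2^(4.48) = 22.3159

22.316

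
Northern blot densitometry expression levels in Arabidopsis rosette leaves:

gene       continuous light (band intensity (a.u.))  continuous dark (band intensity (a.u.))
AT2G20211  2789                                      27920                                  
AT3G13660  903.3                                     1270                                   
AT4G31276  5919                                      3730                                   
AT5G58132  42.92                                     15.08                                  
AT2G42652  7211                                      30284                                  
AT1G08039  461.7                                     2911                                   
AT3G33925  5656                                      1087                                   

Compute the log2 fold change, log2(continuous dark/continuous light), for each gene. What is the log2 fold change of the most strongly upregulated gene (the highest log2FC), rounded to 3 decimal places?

log2(27920/2789) = 3.323  (AT2G20211)
log2(1270/903.3) = 0.492  (AT3G13660)
log2(3730/5919) = -0.666  (AT4G31276)
log2(15.08/42.92) = -1.509  (AT5G58132)
log2(30284/7211) = 2.070  (AT2G42652)
log2(2911/461.7) = 2.656  (AT1G08039)
log2(1087/5656) = -2.379  (AT3G33925)
AT2G20211 is most strongly upregulated.

3.323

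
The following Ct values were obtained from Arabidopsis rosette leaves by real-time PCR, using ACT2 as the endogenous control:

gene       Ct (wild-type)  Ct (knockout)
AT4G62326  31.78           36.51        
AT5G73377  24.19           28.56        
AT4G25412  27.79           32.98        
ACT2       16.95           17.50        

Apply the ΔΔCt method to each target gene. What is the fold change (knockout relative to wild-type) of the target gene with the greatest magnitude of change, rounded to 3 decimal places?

AT4G62326: ΔΔCt = (36.51−17.50) − (31.78−16.95) = 19.01 − 14.83 = 4.18; fold change = 2^-4.18 = 0.055
AT5G73377: ΔΔCt = (28.56−17.50) − (24.19−16.95) = 11.06 − 7.24 = 3.82; fold change = 2^-3.82 = 0.071
AT4G25412: ΔΔCt = (32.98−17.50) − (27.79−16.95) = 15.48 − 10.84 = 4.64; fold change = 2^-4.64 = 0.040
AT4G25412 has the largest |ΔΔCt| = 4.64.

0.040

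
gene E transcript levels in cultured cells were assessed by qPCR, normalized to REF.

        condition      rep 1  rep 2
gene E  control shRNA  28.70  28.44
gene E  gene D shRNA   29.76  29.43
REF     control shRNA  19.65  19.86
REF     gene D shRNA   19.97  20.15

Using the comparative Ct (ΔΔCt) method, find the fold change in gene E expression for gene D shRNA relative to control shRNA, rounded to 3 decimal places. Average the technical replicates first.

Mean Ct: gene E control shRNA 28.570; gene E gene D shRNA 29.595; REF control shRNA 19.755; REF gene D shRNA 20.060
ΔCt(control shRNA) = 28.570 − 19.755 = 8.815
ΔCt(gene D shRNA) = 29.595 − 20.060 = 9.535
ΔΔCt = 9.535 − 8.815 = 0.720
Fold change = 2^(−0.720) = 0.6071

0.607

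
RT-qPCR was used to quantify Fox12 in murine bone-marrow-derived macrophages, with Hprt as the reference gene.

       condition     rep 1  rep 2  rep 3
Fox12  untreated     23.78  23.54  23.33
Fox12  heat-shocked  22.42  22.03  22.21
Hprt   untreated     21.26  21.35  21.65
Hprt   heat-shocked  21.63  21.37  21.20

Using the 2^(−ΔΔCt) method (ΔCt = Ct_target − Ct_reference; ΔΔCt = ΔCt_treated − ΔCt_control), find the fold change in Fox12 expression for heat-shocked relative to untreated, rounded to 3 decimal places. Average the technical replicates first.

Mean Ct: Fox12 untreated 23.550; Fox12 heat-shocked 22.220; Hprt untreated 21.420; Hprt heat-shocked 21.400
ΔCt(untreated) = 23.550 − 21.420 = 2.130
ΔCt(heat-shocked) = 22.220 − 21.400 = 0.820
ΔΔCt = 0.820 − 2.130 = -1.310
Fold change = 2^(−(-1.310)) = 2^1.310 = 2.4794

2.479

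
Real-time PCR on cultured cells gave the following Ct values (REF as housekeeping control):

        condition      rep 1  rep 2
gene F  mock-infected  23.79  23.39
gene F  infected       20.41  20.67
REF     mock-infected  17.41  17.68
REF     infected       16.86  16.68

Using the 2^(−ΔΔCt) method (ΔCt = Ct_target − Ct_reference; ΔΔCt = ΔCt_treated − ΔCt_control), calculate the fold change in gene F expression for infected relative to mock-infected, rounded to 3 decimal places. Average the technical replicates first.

Mean Ct: gene F mock-infected 23.590; gene F infected 20.540; REF mock-infected 17.545; REF infected 16.770
ΔCt(mock-infected) = 23.590 − 17.545 = 6.045
ΔCt(infected) = 20.540 − 16.770 = 3.770
ΔΔCt = 3.770 − 6.045 = -2.275
Fold change = 2^(−(-2.275)) = 2^2.275 = 4.8400

4.840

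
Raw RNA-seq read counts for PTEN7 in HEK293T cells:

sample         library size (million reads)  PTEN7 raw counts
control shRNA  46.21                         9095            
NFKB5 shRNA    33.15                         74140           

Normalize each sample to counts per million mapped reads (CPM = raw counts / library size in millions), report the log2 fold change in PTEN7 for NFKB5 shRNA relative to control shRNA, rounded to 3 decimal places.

CPM(control shRNA) = 9095 / 46.21 = 196.8189
CPM(NFKB5 shRNA) = 74140 / 33.15 = 2236.5008
Fold change = 2236.5008 / 196.8189 = 11.36324
log2(11.36324) = 3.5063

3.506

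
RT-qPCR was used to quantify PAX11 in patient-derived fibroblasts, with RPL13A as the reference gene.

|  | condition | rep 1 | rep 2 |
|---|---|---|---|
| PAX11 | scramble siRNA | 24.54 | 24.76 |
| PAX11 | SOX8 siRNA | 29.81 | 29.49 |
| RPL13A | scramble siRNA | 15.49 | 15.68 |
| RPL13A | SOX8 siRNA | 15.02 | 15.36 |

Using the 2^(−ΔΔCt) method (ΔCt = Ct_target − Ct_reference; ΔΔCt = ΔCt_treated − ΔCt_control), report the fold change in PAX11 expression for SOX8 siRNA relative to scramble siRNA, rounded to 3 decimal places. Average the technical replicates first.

Mean Ct: PAX11 scramble siRNA 24.650; PAX11 SOX8 siRNA 29.650; RPL13A scramble siRNA 15.585; RPL13A SOX8 siRNA 15.190
ΔCt(scramble siRNA) = 24.650 − 15.585 = 9.065
ΔCt(SOX8 siRNA) = 29.650 − 15.190 = 14.460
ΔΔCt = 14.460 − 9.065 = 5.395
Fold change = 2^(−5.395) = 0.0238

0.024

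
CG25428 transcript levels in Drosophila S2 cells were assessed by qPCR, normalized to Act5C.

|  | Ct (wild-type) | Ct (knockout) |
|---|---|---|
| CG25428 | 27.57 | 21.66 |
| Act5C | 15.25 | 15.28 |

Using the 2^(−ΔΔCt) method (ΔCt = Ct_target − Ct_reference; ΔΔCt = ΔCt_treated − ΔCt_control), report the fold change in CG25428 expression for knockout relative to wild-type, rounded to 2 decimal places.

61.39

ΔCt(wild-type) = 27.570 − 15.250 = 12.320
ΔCt(knockout) = 21.660 − 15.280 = 6.380
ΔΔCt = 6.380 − 12.320 = -5.940
Fold change = 2^(−(-5.940)) = 2^5.940 = 61.393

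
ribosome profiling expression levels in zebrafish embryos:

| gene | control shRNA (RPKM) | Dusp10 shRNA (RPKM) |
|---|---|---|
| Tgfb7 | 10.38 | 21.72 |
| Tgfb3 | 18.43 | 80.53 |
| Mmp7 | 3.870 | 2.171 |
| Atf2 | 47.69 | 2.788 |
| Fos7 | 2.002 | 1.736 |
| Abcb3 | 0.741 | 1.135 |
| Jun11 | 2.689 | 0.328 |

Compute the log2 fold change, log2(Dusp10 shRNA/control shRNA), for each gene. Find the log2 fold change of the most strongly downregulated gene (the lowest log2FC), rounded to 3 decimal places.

-4.096

log2(21.72/10.38) = 1.065  (Tgfb7)
log2(80.53/18.43) = 2.127  (Tgfb3)
log2(2.171/3.870) = -0.834  (Mmp7)
log2(2.788/47.69) = -4.096  (Atf2)
log2(1.736/2.002) = -0.206  (Fos7)
log2(1.135/0.741) = 0.615  (Abcb3)
log2(0.328/2.689) = -3.035  (Jun11)
Atf2 is most strongly downregulated.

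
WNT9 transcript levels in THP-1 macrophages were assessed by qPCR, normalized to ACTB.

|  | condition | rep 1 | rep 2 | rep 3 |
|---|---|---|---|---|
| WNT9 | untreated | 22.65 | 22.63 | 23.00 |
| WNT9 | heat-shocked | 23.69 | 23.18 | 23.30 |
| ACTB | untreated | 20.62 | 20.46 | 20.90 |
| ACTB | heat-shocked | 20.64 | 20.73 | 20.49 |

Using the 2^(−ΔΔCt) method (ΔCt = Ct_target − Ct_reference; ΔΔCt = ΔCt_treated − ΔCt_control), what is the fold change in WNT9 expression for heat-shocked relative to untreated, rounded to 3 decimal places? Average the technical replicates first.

0.629

Mean Ct: WNT9 untreated 22.760; WNT9 heat-shocked 23.390; ACTB untreated 20.660; ACTB heat-shocked 20.620
ΔCt(untreated) = 22.760 − 20.660 = 2.100
ΔCt(heat-shocked) = 23.390 − 20.620 = 2.770
ΔΔCt = 2.770 − 2.100 = 0.670
Fold change = 2^(−0.670) = 0.6285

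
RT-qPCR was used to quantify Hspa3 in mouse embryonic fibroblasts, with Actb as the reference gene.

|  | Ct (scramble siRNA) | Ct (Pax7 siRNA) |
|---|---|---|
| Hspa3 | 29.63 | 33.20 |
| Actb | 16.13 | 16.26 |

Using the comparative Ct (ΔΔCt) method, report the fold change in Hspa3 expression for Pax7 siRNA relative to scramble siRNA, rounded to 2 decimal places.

ΔCt(scramble siRNA) = 29.630 − 16.130 = 13.500
ΔCt(Pax7 siRNA) = 33.200 − 16.260 = 16.940
ΔΔCt = 16.940 − 13.500 = 3.440
Fold change = 2^(−3.440) = 0.092

0.09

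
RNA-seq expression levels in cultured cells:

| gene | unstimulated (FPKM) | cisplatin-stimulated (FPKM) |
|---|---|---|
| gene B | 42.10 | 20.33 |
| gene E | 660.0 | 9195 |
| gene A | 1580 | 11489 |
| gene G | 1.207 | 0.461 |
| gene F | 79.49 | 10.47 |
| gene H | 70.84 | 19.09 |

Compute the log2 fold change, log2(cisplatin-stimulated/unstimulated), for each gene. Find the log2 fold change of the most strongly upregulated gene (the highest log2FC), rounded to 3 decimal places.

3.800

log2(20.33/42.10) = -1.050  (gene B)
log2(9195/660.0) = 3.800  (gene E)
log2(11489/1580) = 2.862  (gene A)
log2(0.461/1.207) = -1.389  (gene G)
log2(10.47/79.49) = -2.925  (gene F)
log2(19.09/70.84) = -1.892  (gene H)
gene E is most strongly upregulated.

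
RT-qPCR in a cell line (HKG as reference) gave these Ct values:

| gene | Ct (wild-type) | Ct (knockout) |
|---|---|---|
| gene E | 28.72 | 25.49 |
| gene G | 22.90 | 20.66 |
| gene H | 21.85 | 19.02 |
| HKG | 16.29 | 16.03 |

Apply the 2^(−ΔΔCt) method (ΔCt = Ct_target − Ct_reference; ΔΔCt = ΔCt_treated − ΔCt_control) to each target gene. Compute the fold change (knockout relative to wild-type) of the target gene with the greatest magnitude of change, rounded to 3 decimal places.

7.835

gene E: ΔΔCt = (25.49−16.03) − (28.72−16.29) = 9.46 − 12.43 = -2.97; fold change = 2^2.97 = 7.835
gene G: ΔΔCt = (20.66−16.03) − (22.90−16.29) = 4.63 − 6.61 = -1.98; fold change = 2^1.98 = 3.945
gene H: ΔΔCt = (19.02−16.03) − (21.85−16.29) = 2.99 − 5.56 = -2.57; fold change = 2^2.57 = 5.938
gene E has the largest |ΔΔCt| = 2.97.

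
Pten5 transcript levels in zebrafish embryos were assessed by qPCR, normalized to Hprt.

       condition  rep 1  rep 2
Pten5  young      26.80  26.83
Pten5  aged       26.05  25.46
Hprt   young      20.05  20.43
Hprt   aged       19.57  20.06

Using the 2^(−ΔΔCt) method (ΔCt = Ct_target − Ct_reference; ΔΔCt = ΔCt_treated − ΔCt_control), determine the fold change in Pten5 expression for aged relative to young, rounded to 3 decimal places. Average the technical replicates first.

Mean Ct: Pten5 young 26.815; Pten5 aged 25.755; Hprt young 20.240; Hprt aged 19.815
ΔCt(young) = 26.815 − 20.240 = 6.575
ΔCt(aged) = 25.755 − 19.815 = 5.940
ΔΔCt = 5.940 − 6.575 = -0.635
Fold change = 2^(−(-0.635)) = 2^0.635 = 1.5529

1.553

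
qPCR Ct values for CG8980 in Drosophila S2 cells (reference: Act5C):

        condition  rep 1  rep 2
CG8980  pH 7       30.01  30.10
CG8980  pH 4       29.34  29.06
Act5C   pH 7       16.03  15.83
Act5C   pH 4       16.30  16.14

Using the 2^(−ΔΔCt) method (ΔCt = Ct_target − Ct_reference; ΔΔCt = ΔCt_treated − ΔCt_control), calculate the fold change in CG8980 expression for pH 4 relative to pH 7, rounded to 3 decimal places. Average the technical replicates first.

2.211

Mean Ct: CG8980 pH 7 30.055; CG8980 pH 4 29.200; Act5C pH 7 15.930; Act5C pH 4 16.220
ΔCt(pH 7) = 30.055 − 15.930 = 14.125
ΔCt(pH 4) = 29.200 − 16.220 = 12.980
ΔΔCt = 12.980 − 14.125 = -1.145
Fold change = 2^(−(-1.145)) = 2^1.145 = 2.2115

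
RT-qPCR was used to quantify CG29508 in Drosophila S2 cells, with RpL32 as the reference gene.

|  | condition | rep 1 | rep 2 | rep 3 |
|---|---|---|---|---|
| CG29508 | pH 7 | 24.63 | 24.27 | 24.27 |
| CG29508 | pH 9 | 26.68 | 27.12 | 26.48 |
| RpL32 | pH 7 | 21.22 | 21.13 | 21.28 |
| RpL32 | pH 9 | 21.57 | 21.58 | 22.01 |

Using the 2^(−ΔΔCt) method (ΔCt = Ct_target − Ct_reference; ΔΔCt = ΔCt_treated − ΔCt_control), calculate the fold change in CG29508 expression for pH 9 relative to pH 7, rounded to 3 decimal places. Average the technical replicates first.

Mean Ct: CG29508 pH 7 24.390; CG29508 pH 9 26.760; RpL32 pH 7 21.210; RpL32 pH 9 21.720
ΔCt(pH 7) = 24.390 − 21.210 = 3.180
ΔCt(pH 9) = 26.760 − 21.720 = 5.040
ΔΔCt = 5.040 − 3.180 = 1.860
Fold change = 2^(−1.860) = 0.2755

0.275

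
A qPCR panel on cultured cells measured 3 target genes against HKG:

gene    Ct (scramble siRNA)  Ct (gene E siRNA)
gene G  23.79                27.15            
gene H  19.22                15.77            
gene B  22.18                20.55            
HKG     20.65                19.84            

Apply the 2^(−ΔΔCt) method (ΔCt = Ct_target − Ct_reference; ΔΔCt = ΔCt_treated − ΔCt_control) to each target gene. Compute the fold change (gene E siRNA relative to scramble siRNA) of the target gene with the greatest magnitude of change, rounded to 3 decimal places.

gene G: ΔΔCt = (27.15−19.84) − (23.79−20.65) = 7.31 − 3.14 = 4.17; fold change = 2^-4.17 = 0.056
gene H: ΔΔCt = (15.77−19.84) − (19.22−20.65) = -4.07 − (-1.43) = -2.64; fold change = 2^2.64 = 6.233
gene B: ΔΔCt = (20.55−19.84) − (22.18−20.65) = 0.71 − 1.53 = -0.82; fold change = 2^0.82 = 1.765
gene G has the largest |ΔΔCt| = 4.17.

0.056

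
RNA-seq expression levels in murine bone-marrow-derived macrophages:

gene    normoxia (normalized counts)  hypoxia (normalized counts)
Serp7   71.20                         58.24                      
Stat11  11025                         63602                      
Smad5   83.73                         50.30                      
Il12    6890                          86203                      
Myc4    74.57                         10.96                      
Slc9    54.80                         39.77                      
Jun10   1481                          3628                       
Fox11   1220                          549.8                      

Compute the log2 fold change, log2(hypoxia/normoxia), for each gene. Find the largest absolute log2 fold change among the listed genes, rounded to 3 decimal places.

log2(58.24/71.20) = -0.290  (Serp7)
log2(63602/11025) = 2.528  (Stat11)
log2(50.30/83.73) = -0.735  (Smad5)
log2(86203/6890) = 3.645  (Il12)
log2(10.96/74.57) = -2.766  (Myc4)
log2(39.77/54.80) = -0.462  (Slc9)
log2(3628/1481) = 1.293  (Jun10)
log2(549.8/1220) = -1.150  (Fox11)
The largest magnitude belongs to Il12.

3.645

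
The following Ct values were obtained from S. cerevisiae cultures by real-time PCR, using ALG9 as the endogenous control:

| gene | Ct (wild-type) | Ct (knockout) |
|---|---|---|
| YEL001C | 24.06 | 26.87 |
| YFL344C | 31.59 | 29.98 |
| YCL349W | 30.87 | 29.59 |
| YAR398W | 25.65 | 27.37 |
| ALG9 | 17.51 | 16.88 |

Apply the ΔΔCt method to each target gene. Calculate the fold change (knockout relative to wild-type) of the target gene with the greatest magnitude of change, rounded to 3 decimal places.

YEL001C: ΔΔCt = (26.87−16.88) − (24.06−17.51) = 9.99 − 6.55 = 3.44; fold change = 2^-3.44 = 0.092
YFL344C: ΔΔCt = (29.98−16.88) − (31.59−17.51) = 13.10 − 14.08 = -0.98; fold change = 2^0.98 = 1.972
YCL349W: ΔΔCt = (29.59−16.88) − (30.87−17.51) = 12.71 − 13.36 = -0.65; fold change = 2^0.65 = 1.569
YAR398W: ΔΔCt = (27.37−16.88) − (25.65−17.51) = 10.49 − 8.14 = 2.35; fold change = 2^-2.35 = 0.196
YEL001C has the largest |ΔΔCt| = 3.44.

0.092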